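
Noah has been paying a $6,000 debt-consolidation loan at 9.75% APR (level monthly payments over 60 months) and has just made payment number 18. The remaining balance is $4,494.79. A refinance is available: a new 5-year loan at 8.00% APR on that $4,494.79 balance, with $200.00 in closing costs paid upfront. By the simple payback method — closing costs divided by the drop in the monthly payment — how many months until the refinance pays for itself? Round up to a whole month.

6 months

Current payment = 6,000 × 9.75%/12 / (1 − (1+0.0081250)^−60) = $126.75.
Refinanced payment = 4,494.79 × 0.0066667 / (1 − (1+0.0066667)^−60) = $91.14.
Monthly savings = $126.75 − $91.14 = $35.61.
Break-even = $200.00 / $35.61 = 5.62 → 6 months.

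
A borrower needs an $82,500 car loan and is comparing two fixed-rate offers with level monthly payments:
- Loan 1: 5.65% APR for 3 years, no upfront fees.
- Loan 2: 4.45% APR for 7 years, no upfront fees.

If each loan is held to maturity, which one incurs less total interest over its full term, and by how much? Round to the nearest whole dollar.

Loan 1 by $6,284

Loan 1: monthly rate = 5.65%/12 = 0.0047083; payment = 82,500 × 0.0047083 / (1 − (1+0.0047083)^−36) = $2,496.75.
Total interest on Loan 1 = 36 × $2,496.75 − $82,500 = $7,383.00.
Loan 2: at 4.45% the monthly rate is 0.0037083, so the payment is 82,500 × 0.0037083 / (1 − 1.0037083^−84) = $1,144.85.
Total interest on Loan 2 = 84 × $1,144.85 − $82,500 = $13,667.40.
Loan 1 is lower by $6,284.40.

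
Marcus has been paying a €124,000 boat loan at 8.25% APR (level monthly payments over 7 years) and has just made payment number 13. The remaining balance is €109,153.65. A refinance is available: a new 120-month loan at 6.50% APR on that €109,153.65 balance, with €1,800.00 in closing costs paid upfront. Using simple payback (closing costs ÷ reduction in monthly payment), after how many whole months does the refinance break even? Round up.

3 months

Current payment = 124,000 × 8.25%/12 / (1 − (1+0.0068750)^−84) = €1,948.17.
Refinanced payment = 109,153.65 × 0.0054167 / (1 − (1+0.0054167)^−120) = €1,239.42.
Monthly savings = €1,948.17 − €1,239.42 = €708.75.
Break-even = €1,800.00 / €708.75 = 2.54 → 3 months.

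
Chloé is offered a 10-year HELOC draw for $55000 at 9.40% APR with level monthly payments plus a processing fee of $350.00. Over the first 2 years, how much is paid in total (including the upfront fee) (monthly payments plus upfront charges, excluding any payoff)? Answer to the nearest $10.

At 9.40% the monthly rate is 0.0078333, so the payment is 55,000 × 0.0078333 / (1 − 1.0078333^−120) = $708.68.
Total outlay = 24 × $708.68 + $350.00 = $17,358.32.

$17,360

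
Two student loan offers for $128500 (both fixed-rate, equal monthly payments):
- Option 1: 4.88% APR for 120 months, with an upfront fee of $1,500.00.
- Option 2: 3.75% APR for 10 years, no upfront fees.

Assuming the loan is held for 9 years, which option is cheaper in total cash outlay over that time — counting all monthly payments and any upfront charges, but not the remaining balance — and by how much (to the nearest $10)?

Option 2 by $9,020

Option 1: at 4.88% the monthly rate is 0.0040667, so the payment is 128,500 × 0.0040667 / (1 − 1.0040667^−120) = $1,355.42.
Option 2: monthly rate = 3.75%/12 = 0.0031250; payment = 128,500 × 0.0031250 / (1 − (1+0.0031250)^−120) = $1,285.79.
Over 108 months: Option 1 costs 108 × $1,355.42 + $1,500.00 = $147,885.36; Option 2 costs 108 × $1,285.79 = $138,865.32.
Option 2 is cheaper by $147,885.36 − $138,865.32 = $9,020.04.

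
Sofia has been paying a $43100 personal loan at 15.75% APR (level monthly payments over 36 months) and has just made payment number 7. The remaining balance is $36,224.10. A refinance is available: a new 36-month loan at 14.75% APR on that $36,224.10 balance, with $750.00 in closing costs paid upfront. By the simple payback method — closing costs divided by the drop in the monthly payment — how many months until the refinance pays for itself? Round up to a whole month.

3 months

Current payment = 43,100 × 15.75%/12 / (1 − (1+0.0131250)^−36) = $1,509.95.
Refinanced payment = 36,224.10 × 0.0122917 / (1 − (1+0.0122917)^−36) = $1,251.29.
Monthly savings = $1,509.95 − $1,251.29 = $258.66.
Break-even = $750.00 / $258.66 = 2.90 → 3 months.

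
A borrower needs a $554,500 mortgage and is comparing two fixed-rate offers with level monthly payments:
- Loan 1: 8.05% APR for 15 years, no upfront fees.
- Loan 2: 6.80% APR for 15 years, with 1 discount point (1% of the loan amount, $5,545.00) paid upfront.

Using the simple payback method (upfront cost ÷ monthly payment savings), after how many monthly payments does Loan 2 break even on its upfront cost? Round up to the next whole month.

Loan 1: at 8.05% the monthly rate is 0.0067083, so the payment is 554,500 × 0.0067083 / (1 − 1.0067083^−180) = $5,315.11.
Loan 2: monthly rate = 6.8%/12 = 0.0056667; payment = 554,500 × 0.0056667 / (1 − (1+0.0056667)^−180) = $4,922.21.
Monthly savings = $5,315.11 − $4,922.21 = $392.90.
Break-even = $5,545.00 / $392.90 = 14.11 → 15 months.

15 months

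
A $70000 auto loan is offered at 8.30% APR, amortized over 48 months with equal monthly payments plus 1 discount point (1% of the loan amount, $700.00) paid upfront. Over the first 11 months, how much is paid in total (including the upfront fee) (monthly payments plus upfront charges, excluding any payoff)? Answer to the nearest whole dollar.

$19,607

Monthly rate = 8.3%/12 = 0.0069167; payment = 70,000 × 0.0069167 / (1 − (1+0.0069167)^−48) = $1,718.78.
Total outlay = 11 × $1,718.78 + $700.00 = $19,606.58.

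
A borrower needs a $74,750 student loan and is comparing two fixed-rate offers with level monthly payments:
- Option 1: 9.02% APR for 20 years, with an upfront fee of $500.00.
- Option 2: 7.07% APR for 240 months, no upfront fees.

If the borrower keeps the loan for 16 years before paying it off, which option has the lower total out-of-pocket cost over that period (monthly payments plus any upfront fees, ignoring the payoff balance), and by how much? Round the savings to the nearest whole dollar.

Option 2 by $17,939

Option 1: monthly rate = 9.02%/12 = 0.0075167; payment = 74,750 × 0.0075167 / (1 − (1+0.0075167)^−240) = $673.51.
Option 2: at 7.07% the monthly rate is 0.0058917, so the payment is 74,750 × 0.0058917 / (1 − 1.0058917^−240) = $582.68.
Over 192 months: Option 1 costs 192 × $673.51 + $500.00 = $129,813.92; Option 2 costs 192 × $582.68 = $111,874.56.
Option 2 is cheaper by $129,813.92 − $111,874.56 = $17,939.36.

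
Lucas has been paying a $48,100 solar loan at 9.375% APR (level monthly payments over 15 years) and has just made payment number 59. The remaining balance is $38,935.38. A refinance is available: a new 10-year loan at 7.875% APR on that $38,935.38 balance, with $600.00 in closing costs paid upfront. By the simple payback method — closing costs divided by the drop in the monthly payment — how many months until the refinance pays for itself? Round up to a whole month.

21 months

Current payment = 48,100 × 9.375%/12 / (1 − (1+0.0078125)^−180) = $498.65.
Refinanced payment = 38,935.38 × 0.0065625 / (1 − (1+0.0065625)^−120) = $469.83.
Monthly savings = $498.65 − $469.83 = $28.82.
Break-even = $600.00 / $28.82 = 20.82 → 21 months.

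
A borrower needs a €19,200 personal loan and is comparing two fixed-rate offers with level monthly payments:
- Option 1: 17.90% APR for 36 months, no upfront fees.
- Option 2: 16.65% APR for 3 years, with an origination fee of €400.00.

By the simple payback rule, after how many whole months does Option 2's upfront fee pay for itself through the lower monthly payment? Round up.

34 months

Option 1: monthly rate = 17.9%/12 = 0.0149167; payment = 19,200 × 0.0149167 / (1 − (1+0.0149167)^−36) = €693.16.
Option 2: monthly rate = 16.65%/12 = 0.0138750; payment = 19,200 × 0.0138750 / (1 − (1+0.0138750)^−36) = €681.19.
Monthly savings = €693.16 − €681.19 = €11.97.
Break-even = €400.00 / €11.97 = 33.42 → 34 months.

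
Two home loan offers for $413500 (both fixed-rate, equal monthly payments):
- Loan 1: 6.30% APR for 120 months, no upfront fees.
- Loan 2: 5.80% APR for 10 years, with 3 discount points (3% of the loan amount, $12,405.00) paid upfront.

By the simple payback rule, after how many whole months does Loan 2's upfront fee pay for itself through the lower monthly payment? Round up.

Loan 1: at 6.30% the monthly rate is 0.0052500, so the payment is 413,500 × 0.0052500 / (1 − 1.0052500^−120) = $4,653.24.
Loan 2: at 5.80% the monthly rate is 0.0048333, so the payment is 413,500 × 0.0048333 / (1 − 1.0048333^−120) = $4,549.28.
Monthly savings = $4,653.24 − $4,549.28 = $103.96.
Break-even = $12,405.00 / $103.96 = 119.32 → 120 months.

120 months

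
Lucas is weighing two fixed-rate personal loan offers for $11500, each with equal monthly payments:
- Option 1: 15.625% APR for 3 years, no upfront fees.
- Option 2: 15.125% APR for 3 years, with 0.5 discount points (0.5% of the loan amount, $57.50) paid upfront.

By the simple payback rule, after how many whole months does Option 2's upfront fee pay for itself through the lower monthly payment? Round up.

Option 1: monthly rate = 15.625%/12 = 0.0130208; payment = 11,500 × 0.0130208 / (1 − (1+0.0130208)^−36) = $402.18.
Option 2: at 15.125% the monthly rate is 0.0126042, so the payment is 11,500 × 0.0126042 / (1 − 1.0126042^−36) = $399.36.
Monthly savings = $402.18 − $399.36 = $2.82.
Break-even = $57.50 / $2.82 = 20.39 → 21 months.

21 months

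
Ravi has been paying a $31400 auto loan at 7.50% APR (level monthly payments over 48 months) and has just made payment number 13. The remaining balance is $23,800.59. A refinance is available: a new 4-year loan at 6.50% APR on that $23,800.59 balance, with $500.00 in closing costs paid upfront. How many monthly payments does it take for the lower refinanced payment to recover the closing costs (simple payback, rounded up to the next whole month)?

3 months

Current payment = 31,400 × 7.5%/12 / (1 − (1+0.0062500)^−48) = $759.22.
Refinanced payment = 23,800.59 × 0.0054167 / (1 − (1+0.0054167)^−48) = $564.43.
Monthly savings = $759.22 − $564.43 = $194.79.
Break-even = $500.00 / $194.79 = 2.57 → 3 months.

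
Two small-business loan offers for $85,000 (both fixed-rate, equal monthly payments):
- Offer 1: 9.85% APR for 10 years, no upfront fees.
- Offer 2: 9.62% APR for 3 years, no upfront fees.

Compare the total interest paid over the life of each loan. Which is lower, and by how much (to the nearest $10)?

Offer 2 by $35,760

Offer 1: at 9.85% the monthly rate is 0.0082083, so the payment is 85,000 × 0.0082083 / (1 − 1.0082083^−120) = $1,116.23.
Total interest on Offer 1 = 120 × $1,116.23 − $85,000 = $48,947.60.
Offer 2: at 9.62% the monthly rate is 0.0080167, so the payment is 85,000 × 0.0080167 / (1 − 1.0080167^−36) = $2,727.57.
Total interest on Offer 2 = 36 × $2,727.57 − $85,000 = $13,192.52.
Offer 2 is lower by $35,755.08.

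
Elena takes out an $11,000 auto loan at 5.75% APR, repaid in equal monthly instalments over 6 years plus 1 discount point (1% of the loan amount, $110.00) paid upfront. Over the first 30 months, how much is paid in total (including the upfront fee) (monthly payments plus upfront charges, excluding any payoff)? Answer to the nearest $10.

At 5.75% the monthly rate is 0.0047917, so the payment is 11,000 × 0.0047917 / (1 − 1.0047917^−72) = $181.01.
Total outlay = 30 × $181.01 + $110.00 = $5,540.30.

$5,540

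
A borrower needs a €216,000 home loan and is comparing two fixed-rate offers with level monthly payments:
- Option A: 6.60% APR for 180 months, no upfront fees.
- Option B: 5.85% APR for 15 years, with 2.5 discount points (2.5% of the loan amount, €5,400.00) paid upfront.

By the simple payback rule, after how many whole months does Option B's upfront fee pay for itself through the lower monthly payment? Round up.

62 months

Option A: monthly rate = 6.6%/12 = 0.0055000; payment = 216,000 × 0.0055000 / (1 − (1+0.0055000)^−180) = €1,893.49.
Option B: monthly rate = 5.85%/12 = 0.0048750; payment = 216,000 × 0.0048750 / (1 − (1+0.0048750)^−180) = €1,805.27.
Monthly savings = €1,893.49 − €1,805.27 = €88.22.
Break-even = €5,400.00 / €88.22 = 61.21 → 62 months.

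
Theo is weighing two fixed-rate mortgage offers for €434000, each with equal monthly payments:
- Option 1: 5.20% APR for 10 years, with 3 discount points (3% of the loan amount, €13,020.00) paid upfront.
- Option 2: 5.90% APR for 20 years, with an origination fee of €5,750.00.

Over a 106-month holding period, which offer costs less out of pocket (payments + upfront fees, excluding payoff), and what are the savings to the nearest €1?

Option 1: monthly rate = 5.2%/12 = 0.0043333; payment = 434,000 × 0.0043333 / (1 − (1+0.0043333)^−120) = €4,645.79.
Option 2: at 5.90% the monthly rate is 0.0049167, so the payment is 434,000 × 0.0049167 / (1 − 1.0049167^−240) = €3,084.33.
Over 106 months: Option 1 costs 106 × €4,645.79 + €13,020.00 = €505,473.74; Option 2 costs 106 × €3,084.33 + €5,750.00 = €332,688.98.
Option 2 is cheaper by €505,473.74 − €332,688.98 = €172,784.76.

Option 2 by €172,785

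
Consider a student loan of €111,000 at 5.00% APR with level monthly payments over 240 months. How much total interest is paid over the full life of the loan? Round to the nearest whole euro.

€64,812

Monthly rate = 5%/12 = 0.0041667; payment = 111,000 × 0.0041667 / (1 − (1+0.0041667)^−240) = €732.55.
Total paid = 240 × €732.55 = €175,812.00; interest = €175,812.00 − €111,000 = €64,812.00.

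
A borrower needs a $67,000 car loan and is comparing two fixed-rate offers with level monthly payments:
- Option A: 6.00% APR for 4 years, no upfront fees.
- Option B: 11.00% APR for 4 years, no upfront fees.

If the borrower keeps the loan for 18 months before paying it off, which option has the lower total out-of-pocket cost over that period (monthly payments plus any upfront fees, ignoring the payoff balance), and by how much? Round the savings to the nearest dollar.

Option A: monthly rate = 6%/12 = 0.0050000; payment = 67,000 × 0.0050000 / (1 − (1+0.0050000)^−48) = $1,573.50.
Option B: at 11.00% the monthly rate is 0.0091667, so the payment is 67,000 × 0.0091667 / (1 − 1.0091667^−48) = $1,731.65.
Over 18 months: Option A costs 18 × $1,573.50 = $28,323.00; Option B costs 18 × $1,731.65 = $31,169.70.
Option A is cheaper by $31,169.70 − $28,323.00 = $2,846.70.

Option A by $2,847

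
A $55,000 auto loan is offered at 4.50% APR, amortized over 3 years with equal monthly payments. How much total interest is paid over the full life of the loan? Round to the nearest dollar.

Monthly rate = 4.5%/12 = 0.0037500; payment = 55,000 × 0.0037500 / (1 − (1+0.0037500)^−36) = $1,636.08.
Total paid = 36 × $1,636.08 = $58,898.88; interest = $58,898.88 − $55,000 = $3,898.88.

$3,899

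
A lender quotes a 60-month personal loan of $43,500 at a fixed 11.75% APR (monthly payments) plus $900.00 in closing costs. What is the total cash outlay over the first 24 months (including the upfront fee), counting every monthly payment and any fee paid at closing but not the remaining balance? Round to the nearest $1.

$23,992

At 11.75% the monthly rate is 0.0097917, so the payment is 43,500 × 0.0097917 / (1 − 1.0097917^−60) = $962.15.
Total outlay = 24 × $962.15 + $900.00 = $23,991.60.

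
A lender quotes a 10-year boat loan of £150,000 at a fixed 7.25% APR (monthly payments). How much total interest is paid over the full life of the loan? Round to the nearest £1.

£61,322

Monthly rate = 7.25%/12 = 0.0060417; payment = 150,000 × 0.0060417 / (1 − (1+0.0060417)^−120) = £1,761.02.
Total paid = 120 × £1,761.02 = £211,322.40; interest = £211,322.40 − £150,000 = £61,322.40.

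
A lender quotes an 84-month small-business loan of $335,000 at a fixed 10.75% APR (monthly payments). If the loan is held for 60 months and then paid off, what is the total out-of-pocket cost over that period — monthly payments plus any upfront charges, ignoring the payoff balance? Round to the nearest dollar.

$341,525

At 10.75% the monthly rate is 0.0089583, so the payment is 335,000 × 0.0089583 / (1 − 1.0089583^−84) = $5,692.08.
Total outlay = 60 × $5,692.08 = $341,524.80.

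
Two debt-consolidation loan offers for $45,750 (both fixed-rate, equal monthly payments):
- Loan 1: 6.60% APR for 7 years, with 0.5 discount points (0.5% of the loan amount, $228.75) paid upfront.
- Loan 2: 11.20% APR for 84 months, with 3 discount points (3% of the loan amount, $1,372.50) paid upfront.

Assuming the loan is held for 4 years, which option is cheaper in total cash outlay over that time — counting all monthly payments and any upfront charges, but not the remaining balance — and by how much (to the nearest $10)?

Loan 1: monthly rate = 6.6%/12 = 0.0055000; payment = 45,750 × 0.0055000 / (1 − (1+0.0055000)^−84) = $681.58.
Loan 2: monthly rate = 11.2%/12 = 0.0093333; payment = 45,750 × 0.0093333 / (1 − (1+0.0093333)^−84) = $788.17.
Over 48 months: Loan 1 costs 48 × $681.58 + $228.75 = $32,944.59; Loan 2 costs 48 × $788.17 + $1,372.50 = $39,204.66.
Loan 1 is cheaper by $39,204.66 − $32,944.59 = $6,260.07.

Loan 1 by $6,260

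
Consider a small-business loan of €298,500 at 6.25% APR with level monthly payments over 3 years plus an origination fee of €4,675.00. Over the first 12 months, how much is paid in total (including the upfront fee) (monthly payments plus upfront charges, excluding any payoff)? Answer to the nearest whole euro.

€114,053

Monthly rate = 6.25%/12 = 0.0052083; payment = 298,500 × 0.0052083 / (1 − (1+0.0052083)^−36) = €9,114.80.
Total outlay = 12 × €9,114.80 + €4,675.00 = €114,052.60.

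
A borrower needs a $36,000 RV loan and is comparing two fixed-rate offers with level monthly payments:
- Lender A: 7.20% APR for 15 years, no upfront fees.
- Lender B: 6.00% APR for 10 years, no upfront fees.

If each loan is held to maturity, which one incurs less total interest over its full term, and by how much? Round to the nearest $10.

Lender B by $11,010

Lender A: at 7.20% the monthly rate is 0.0060000, so the payment is 36,000 × 0.0060000 / (1 − 1.0060000^−180) = $327.62.
Total interest on Lender A = 180 × $327.62 − $36,000 = $22,971.60.
Lender B: monthly rate = 6%/12 = 0.0050000; payment = 36,000 × 0.0050000 / (1 − (1+0.0050000)^−120) = $399.67.
Total interest on Lender B = 120 × $399.67 − $36,000 = $11,960.40.
Lender B is lower by $11,011.20.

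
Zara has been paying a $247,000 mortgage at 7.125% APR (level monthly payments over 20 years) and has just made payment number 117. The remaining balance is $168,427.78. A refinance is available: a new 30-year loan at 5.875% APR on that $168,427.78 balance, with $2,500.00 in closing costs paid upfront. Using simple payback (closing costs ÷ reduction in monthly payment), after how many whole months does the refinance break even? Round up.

Current payment = 247,000 × 7.125%/12 / (1 − (1+0.0059375)^−240) = $1,933.56.
Refinanced payment = 168,427.78 × 0.0048958 / (1 − (1+0.0048958)^−360) = $996.31.
Monthly savings = $1,933.56 − $996.31 = $937.25.
Break-even = $2,500.00 / $937.25 = 2.67 → 3 months.

3 months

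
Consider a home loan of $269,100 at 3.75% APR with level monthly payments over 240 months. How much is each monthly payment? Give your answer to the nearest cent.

At 3.75% the monthly rate is 0.0031250, so the payment is 269,100 × 0.0031250 / (1 − 1.0031250^−240) = $1,595.46.

$1,595.46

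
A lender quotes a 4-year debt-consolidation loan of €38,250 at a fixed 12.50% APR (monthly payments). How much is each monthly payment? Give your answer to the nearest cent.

€1,016.68

At 12.50% the monthly rate is 0.0104167, so the payment is 38,250 × 0.0104167 / (1 − 1.0104167^−48) = €1,016.68.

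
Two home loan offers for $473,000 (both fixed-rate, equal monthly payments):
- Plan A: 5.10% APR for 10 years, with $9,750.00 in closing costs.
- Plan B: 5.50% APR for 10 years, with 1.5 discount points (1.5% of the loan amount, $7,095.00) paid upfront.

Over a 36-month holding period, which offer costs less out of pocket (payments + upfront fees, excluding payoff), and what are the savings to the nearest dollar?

Plan A by $702

Plan A: monthly rate = 5.1%/12 = 0.0042500; payment = 473,000 × 0.0042500 / (1 − (1+0.0042500)^−120) = $5,040.05.
Plan B: at 5.50% the monthly rate is 0.0045833, so the payment is 473,000 × 0.0045833 / (1 − 1.0045833^−120) = $5,133.29.
Over 36 months: Plan A costs 36 × $5,040.05 + $9,750.00 = $191,191.80; Plan B costs 36 × $5,133.29 + $7,095.00 = $191,893.44.
Plan A is cheaper by $191,893.44 − $191,191.80 = $701.64.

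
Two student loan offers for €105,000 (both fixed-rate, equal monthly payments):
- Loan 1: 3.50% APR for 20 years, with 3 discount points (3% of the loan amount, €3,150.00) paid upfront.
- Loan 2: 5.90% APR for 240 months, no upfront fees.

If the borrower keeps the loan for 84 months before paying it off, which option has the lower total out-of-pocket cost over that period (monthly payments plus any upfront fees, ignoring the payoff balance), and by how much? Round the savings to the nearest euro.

Loan 1: at 3.50% the monthly rate is 0.0029167, so the payment is 105,000 × 0.0029167 / (1 − 1.0029167^−240) = €608.96.
Loan 2: monthly rate = 5.9%/12 = 0.0049167; payment = 105,000 × 0.0049167 / (1 − (1+0.0049167)^−240) = €746.21.
Over 84 months: Loan 1 costs 84 × €608.96 + €3,150.00 = €54,302.64; Loan 2 costs 84 × €746.21 = €62,681.64.
Loan 1 is cheaper by €62,681.64 − €54,302.64 = €8,379.00.

Loan 1 by €8,379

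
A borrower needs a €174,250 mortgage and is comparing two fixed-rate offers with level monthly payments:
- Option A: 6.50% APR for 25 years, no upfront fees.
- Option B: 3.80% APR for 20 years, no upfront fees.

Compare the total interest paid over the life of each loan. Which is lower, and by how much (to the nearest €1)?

Option A: at 6.50% the monthly rate is 0.0054167, so the payment is 174,250 × 0.0054167 / (1 − 1.0054167^−300) = €1,176.55.
Total interest on Option A = 300 × €1,176.55 − €174,250 = €178,715.00.
Option B: at 3.80% the monthly rate is 0.0031667, so the payment is 174,250 × 0.0031667 / (1 − 1.0031667^−240) = €1,037.65.
Total interest on Option B = 240 × €1,037.65 − €174,250 = €74,786.00.
Option B is lower by €103,929.00.

Option B by €103,929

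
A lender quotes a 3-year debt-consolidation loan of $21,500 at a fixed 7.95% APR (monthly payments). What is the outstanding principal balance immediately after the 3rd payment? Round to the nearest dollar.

$19,897

With monthly rate i = 7.95%/12 = 0.0066250, the balance after k of n payments is P · [(1+i)^n − (1+i)^k] / [(1+i)^n − 1].
(1+0.0066250)^36 = 1.26834568 and (1+0.0066250)^3 = 1.02000696, so the balance is 21,500 × (1.26834568 − 1.02000696) / (1.26834568 − 1) = $19,897.03.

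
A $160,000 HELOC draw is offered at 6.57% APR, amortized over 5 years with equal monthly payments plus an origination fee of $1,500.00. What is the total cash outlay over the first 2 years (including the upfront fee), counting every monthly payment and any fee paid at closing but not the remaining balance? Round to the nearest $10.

Monthly rate = 6.57%/12 = 0.0054750; payment = 160,000 × 0.0054750 / (1 − (1+0.0054750)^−60) = $3,135.83.
Total outlay = 24 × $3,135.83 + $1,500.00 = $76,759.92.

$76,760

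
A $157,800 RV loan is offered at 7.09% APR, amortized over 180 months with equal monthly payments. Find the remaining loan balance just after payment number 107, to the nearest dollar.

With monthly rate i = 7.09%/12 = 0.0059083, the balance after k of n payments is P · [(1+i)^n − (1+i)^k] / [(1+i)^n − 1].
(1+0.0059083)^180 = 2.88744077 and (1+0.0059083)^107 = 1.87823291, so the balance is 157,800 × (2.88744077 − 1.87823291) / (2.88744077 − 1) = $84,375.10.

$84,375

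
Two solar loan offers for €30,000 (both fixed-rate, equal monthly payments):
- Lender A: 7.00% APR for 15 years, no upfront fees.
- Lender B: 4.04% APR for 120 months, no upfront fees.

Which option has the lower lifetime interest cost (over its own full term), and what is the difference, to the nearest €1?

Lender B by €12,020

Lender A: at 7.00% the monthly rate is 0.0058333, so the payment is 30,000 × 0.0058333 / (1 − 1.0058333^−180) = €269.65.
Total interest on Lender A = 180 × €269.65 − €30,000 = €18,537.00.
Lender B: monthly rate = 4.04%/12 = 0.0033667; payment = 30,000 × 0.0033667 / (1 − (1+0.0033667)^−120) = €304.31.
Total interest on Lender B = 120 × €304.31 − €30,000 = €6,517.20.
Lender B is lower by €12,019.80.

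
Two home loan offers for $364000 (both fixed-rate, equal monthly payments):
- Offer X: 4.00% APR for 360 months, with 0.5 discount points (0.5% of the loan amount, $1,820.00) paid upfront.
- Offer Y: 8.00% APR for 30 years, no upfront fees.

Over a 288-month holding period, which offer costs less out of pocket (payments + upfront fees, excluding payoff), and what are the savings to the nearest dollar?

Offer X: at 4.00% the monthly rate is 0.0033333, so the payment is 364,000 × 0.0033333 / (1 − 1.0033333^−360) = $1,737.79.
Offer Y: monthly rate = 8%/12 = 0.0066667; payment = 364,000 × 0.0066667 / (1 − (1+0.0066667)^−360) = $2,670.90.
Over 288 months: Offer X costs 288 × $1,737.79 + $1,820.00 = $502,303.52; Offer Y costs 288 × $2,670.90 = $769,219.20.
Offer X is cheaper by $769,219.20 − $502,303.52 = $266,915.68.

Offer X by $266,916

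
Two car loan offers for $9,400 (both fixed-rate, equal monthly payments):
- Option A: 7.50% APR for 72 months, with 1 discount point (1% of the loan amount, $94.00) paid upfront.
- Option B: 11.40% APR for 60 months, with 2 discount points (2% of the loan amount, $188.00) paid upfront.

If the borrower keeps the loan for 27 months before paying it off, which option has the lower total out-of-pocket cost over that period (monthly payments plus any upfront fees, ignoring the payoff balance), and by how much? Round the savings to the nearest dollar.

Option A: at 7.50% the monthly rate is 0.0062500, so the payment is 9,400 × 0.0062500 / (1 − 1.0062500^−72) = $162.53.
Option B: monthly rate = 11.4%/12 = 0.0095000; payment = 9,400 × 0.0095000 / (1 − (1+0.0095000)^−60) = $206.26.
Over 27 months: Option A costs 27 × $162.53 + $94.00 = $4,482.31; Option B costs 27 × $206.26 + $188.00 = $5,757.02.
Option A is cheaper by $5,757.02 − $4,482.31 = $1,274.71.

Option A by $1,275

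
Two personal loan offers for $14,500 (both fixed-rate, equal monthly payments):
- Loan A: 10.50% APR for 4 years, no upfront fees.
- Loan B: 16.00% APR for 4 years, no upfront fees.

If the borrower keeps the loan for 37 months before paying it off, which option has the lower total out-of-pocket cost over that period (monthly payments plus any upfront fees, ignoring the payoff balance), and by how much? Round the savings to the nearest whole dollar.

Loan A by $1,468

Loan A: monthly rate = 10.5%/12 = 0.0087500; payment = 14,500 × 0.0087500 / (1 − (1+0.0087500)^−48) = $371.25.
Loan B: monthly rate = 16%/12 = 0.0133333; payment = 14,500 × 0.0133333 / (1 − (1+0.0133333)^−48) = $410.93.
Over 37 months: Loan A costs 37 × $371.25 = $13,736.25; Loan B costs 37 × $410.93 = $15,204.41.
Loan A is cheaper by $15,204.41 − $13,736.25 = $1,468.16.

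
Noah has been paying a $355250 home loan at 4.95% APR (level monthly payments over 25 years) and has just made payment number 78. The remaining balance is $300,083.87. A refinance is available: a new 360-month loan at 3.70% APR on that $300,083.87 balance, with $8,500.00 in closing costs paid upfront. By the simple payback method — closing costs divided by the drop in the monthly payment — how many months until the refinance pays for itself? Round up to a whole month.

13 months

Current payment = 355,250 × 4.95%/12 / (1 − (1+0.0041250)^−300) = $2,066.42.
Refinanced payment = 300,083.87 × 0.0030833 / (1 − (1+0.0030833)^−360) = $1,381.23.
Monthly savings = $2,066.42 − $1,381.23 = $685.19.
Break-even = $8,500.00 / $685.19 = 12.41 → 13 months.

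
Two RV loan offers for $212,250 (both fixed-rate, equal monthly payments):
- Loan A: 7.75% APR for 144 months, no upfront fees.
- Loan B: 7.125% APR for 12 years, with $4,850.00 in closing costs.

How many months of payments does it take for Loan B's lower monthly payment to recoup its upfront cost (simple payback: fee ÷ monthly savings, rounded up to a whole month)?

Loan A: at 7.75% the monthly rate is 0.0064583, so the payment is 212,250 × 0.0064583 / (1 − 1.0064583^−144) = $2,268.51.
Loan B: at 7.125% the monthly rate is 0.0059375, so the payment is 212,250 × 0.0059375 / (1 − 1.0059375^−144) = $2,196.91.
Monthly savings = $2,268.51 − $2,196.91 = $71.60.
Break-even = $4,850.00 / $71.60 = 67.74 → 68 months.

68 months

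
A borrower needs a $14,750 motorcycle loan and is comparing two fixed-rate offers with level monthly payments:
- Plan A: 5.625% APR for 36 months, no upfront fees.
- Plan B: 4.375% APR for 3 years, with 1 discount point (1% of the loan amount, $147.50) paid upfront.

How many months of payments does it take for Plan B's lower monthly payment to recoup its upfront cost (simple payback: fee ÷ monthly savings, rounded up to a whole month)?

18 months

Plan A: monthly rate = 5.625%/12 = 0.0046875; payment = 14,750 × 0.0046875 / (1 − (1+0.0046875)^−36) = $446.22.
Plan B: monthly rate = 4.375%/12 = 0.0036458; payment = 14,750 × 0.0036458 / (1 − (1+0.0036458)^−36) = $437.94.
Monthly savings = $446.22 − $437.94 = $8.28.
Break-even = $147.50 / $8.28 = 17.81 → 18 months.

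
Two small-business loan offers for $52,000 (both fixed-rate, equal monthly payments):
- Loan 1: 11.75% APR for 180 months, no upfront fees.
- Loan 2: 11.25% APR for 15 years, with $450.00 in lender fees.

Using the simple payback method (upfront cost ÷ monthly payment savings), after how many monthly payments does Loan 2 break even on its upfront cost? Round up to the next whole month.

Loan 1: monthly rate = 11.75%/12 = 0.0097917; payment = 52,000 × 0.0097917 / (1 − (1+0.0097917)^−180) = $615.75.
Loan 2: at 11.25% the monthly rate is 0.0093750, so the payment is 52,000 × 0.0093750 / (1 − 1.0093750^−180) = $599.22.
Monthly savings = $615.75 − $599.22 = $16.53.
Break-even = $450.00 / $16.53 = 27.22 → 28 months.

28 months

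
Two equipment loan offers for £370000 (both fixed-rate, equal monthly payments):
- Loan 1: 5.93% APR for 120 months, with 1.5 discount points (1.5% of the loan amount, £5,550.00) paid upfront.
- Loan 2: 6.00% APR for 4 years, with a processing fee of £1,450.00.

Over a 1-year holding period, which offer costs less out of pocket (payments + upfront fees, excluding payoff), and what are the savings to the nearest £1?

Loan 1: at 5.93% the monthly rate is 0.0049417, so the payment is 370,000 × 0.0049417 / (1 − 1.0049417^−120) = £4,094.76.
Loan 2: at 6.00% the monthly rate is 0.0050000, so the payment is 370,000 × 0.0050000 / (1 − 1.0050000^−48) = £8,689.46.
Over 12 months: Loan 1 costs 12 × £4,094.76 + £5,550.00 = £54,687.12; Loan 2 costs 12 × £8,689.46 + £1,450.00 = £105,723.52.
Loan 1 is cheaper by £105,723.52 − £54,687.12 = £51,036.40.

Loan 1 by £51,036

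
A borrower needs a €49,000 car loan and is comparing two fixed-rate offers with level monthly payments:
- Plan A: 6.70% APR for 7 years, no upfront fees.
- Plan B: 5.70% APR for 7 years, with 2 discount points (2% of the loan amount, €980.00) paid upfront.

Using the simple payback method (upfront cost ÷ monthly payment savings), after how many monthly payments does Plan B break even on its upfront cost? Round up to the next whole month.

Plan A: at 6.70% the monthly rate is 0.0055833, so the payment is 49,000 × 0.0055833 / (1 − 1.0055833^−84) = €732.38.
Plan B: at 5.70% the monthly rate is 0.0047500, so the payment is 49,000 × 0.0047500 / (1 − 1.0047500^−84) = €708.79.
Monthly savings = €732.38 − €708.79 = €23.59.
Break-even = €980.00 / €23.59 = 41.54 → 42 months.

42 months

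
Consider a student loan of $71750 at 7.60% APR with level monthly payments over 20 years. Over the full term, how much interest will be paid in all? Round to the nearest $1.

$68,028

At 7.60% the monthly rate is 0.0063333, so the payment is 71,750 × 0.0063333 / (1 − 1.0063333^−240) = $582.41.
Total paid = 240 × $582.41 = $139,778.40; interest = $139,778.40 − $71,750 = $68,028.40.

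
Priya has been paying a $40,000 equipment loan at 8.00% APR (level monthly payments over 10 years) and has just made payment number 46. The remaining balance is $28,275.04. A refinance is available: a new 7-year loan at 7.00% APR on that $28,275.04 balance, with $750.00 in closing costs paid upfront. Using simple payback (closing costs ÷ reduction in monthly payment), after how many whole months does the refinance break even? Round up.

13 months

Current payment = 40,000 × 8%/12 / (1 − (1+0.0066667)^−120) = $485.31.
Refinanced payment = 28,275.04 × 0.0058333 / (1 − (1+0.0058333)^−84) = $426.75.
Monthly savings = $485.31 − $426.75 = $58.56.
Break-even = $750.00 / $58.56 = 12.81 → 13 months.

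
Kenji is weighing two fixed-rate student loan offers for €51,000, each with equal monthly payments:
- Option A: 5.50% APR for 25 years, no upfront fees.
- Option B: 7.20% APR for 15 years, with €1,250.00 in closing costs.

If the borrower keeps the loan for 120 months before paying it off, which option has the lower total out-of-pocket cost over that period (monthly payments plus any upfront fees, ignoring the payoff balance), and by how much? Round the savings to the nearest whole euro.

Option A by €19,363

Option A: at 5.50% the monthly rate is 0.0045833, so the payment is 51,000 × 0.0045833 / (1 − 1.0045833^−300) = €313.18.
Option B: monthly rate = 7.2%/12 = 0.0060000; payment = 51,000 × 0.0060000 / (1 − (1+0.0060000)^−180) = €464.12.
Over 120 months: Option A costs 120 × €313.18 = €37,581.60; Option B costs 120 × €464.12 + €1,250.00 = €56,944.40.
Option A is cheaper by €56,944.40 − €37,581.60 = €19,362.80.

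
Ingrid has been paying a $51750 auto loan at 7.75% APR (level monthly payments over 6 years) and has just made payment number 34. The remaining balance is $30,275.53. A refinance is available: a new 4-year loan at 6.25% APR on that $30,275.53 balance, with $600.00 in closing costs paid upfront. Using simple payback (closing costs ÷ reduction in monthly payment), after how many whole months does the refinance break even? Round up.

4 months

Current payment = 51,750 × 7.75%/12 / (1 − (1+0.0064583)^−72) = $901.04.
Refinanced payment = 30,275.53 × 0.0052083 / (1 − (1+0.0052083)^−48) = $714.50.
Monthly savings = $901.04 − $714.50 = $186.54.
Break-even = $600.00 / $186.54 = 3.22 → 4 months.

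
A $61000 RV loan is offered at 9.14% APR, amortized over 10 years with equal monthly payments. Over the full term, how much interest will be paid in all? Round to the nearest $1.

Monthly rate = 9.14%/12 = 0.0076167; payment = 61,000 × 0.0076167 / (1 − (1+0.0076167)^−120) = $777.35.
Total paid = 120 × $777.35 = $93,282.00; interest = $93,282.00 − $61,000 = $32,282.00.

$32,282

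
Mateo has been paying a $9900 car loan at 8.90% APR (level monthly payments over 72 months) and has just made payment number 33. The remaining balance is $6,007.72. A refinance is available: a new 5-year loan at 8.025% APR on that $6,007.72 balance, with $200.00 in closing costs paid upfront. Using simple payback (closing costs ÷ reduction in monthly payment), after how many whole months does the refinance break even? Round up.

4 months

Current payment = 9,900 × 8.9%/12 / (1 − (1+0.0074167)^−72) = $177.96.
Refinanced payment = 6,007.72 × 0.0066875 / (1 − (1+0.0066875)^−60) = $121.89.
Monthly savings = $177.96 − $121.89 = $56.07.
Break-even = $200.00 / $56.07 = 3.57 → 4 months.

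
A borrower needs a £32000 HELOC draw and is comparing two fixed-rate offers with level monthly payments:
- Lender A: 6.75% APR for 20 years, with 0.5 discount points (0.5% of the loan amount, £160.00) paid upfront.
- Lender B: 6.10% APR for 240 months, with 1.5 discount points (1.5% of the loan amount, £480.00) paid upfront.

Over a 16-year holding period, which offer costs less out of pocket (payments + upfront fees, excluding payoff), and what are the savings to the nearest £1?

Lender A: at 6.75% the monthly rate is 0.0056250, so the payment is 32,000 × 0.0056250 / (1 − 1.0056250^−240) = £243.32.
Lender B: monthly rate = 6.1%/12 = 0.0050833; payment = 32,000 × 0.0050833 / (1 − (1+0.0050833)^−240) = £231.11.
Over 192 months: Lender A costs 192 × £243.32 + £160.00 = £46,877.44; Lender B costs 192 × £231.11 + £480.00 = £44,853.12.
Lender B is cheaper by £46,877.44 − £44,853.12 = £2,024.32.

Lender B by £2,024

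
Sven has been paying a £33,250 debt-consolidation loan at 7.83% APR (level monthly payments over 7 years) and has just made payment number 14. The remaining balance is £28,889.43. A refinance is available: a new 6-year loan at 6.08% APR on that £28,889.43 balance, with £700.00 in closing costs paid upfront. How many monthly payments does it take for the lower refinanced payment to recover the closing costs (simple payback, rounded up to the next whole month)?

20 months

Current payment = 33,250 × 7.83%/12 / (1 − (1+0.0065250)^−84) = £515.43.
Refinanced payment = 28,889.43 × 0.0050667 / (1 − (1+0.0050667)^−72) = £479.87.
Monthly savings = £515.43 − £479.87 = £35.56.
Break-even = £700.00 / £35.56 = 19.69 → 20 months.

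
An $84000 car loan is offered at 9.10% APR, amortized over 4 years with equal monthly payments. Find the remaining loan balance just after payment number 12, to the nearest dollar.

$65,764

With monthly rate i = 9.1%/12 = 0.0075833, the balance after k of n payments is P · [(1+i)^n − (1+i)^k] / [(1+i)^n − 1].
(1+0.0075833)^48 = 1.43709939 and (1+0.0075833)^12 = 1.09489306, so the balance is 84,000 × (1.43709939 − 1.09489306) / (1.43709939 − 1) = $65,763.83.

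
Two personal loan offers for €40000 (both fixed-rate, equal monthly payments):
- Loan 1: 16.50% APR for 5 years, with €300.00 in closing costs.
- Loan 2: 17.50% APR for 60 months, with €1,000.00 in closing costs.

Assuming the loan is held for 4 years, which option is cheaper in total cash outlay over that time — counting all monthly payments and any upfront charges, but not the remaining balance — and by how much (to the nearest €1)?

Loan 1: at 16.50% the monthly rate is 0.0137500, so the payment is 40,000 × 0.0137500 / (1 − 1.0137500^−60) = €983.38.
Loan 2: monthly rate = 17.5%/12 = 0.0145833; payment = 40,000 × 0.0145833 / (1 − (1+0.0145833)^−60) = €1,004.89.
Over 48 months: Loan 1 costs 48 × €983.38 + €300.00 = €47,502.24; Loan 2 costs 48 × €1,004.89 + €1,000.00 = €49,234.72.
Loan 1 is cheaper by €49,234.72 − €47,502.24 = €1,732.48.

Loan 1 by €1,732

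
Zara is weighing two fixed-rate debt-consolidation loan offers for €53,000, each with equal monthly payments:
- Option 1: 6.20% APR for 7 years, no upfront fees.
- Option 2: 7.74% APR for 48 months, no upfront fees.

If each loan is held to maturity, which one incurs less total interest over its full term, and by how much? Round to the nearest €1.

Option 1: monthly rate = 6.2%/12 = 0.0051667; payment = 53,000 × 0.0051667 / (1 − (1+0.0051667)^−84) = €779.35.
Total interest on Option 1 = 84 × €779.35 − €53,000 = €12,465.40.
Option 2: monthly rate = 7.74%/12 = 0.0064500; payment = 53,000 × 0.0064500 / (1 − (1+0.0064500)^−48) = €1,287.43.
Total interest on Option 2 = 48 × €1,287.43 − €53,000 = €8,796.64.
Option 2 is lower by €3,668.76.

Option 2 by €3,669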